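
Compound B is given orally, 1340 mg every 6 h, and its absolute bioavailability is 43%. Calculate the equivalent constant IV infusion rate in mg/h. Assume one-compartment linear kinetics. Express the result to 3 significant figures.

96.0 mg/h

Equivalent systemic input: infusion rate = F·D/τ.
Rate = 0.43 × 1340 / 6 = 96.03 mg/h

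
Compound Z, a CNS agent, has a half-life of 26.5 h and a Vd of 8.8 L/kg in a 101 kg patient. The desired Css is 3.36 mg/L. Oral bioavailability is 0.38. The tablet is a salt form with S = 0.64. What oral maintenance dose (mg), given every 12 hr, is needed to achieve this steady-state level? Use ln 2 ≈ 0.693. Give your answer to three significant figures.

Vd = 8.8 L/kg × 101 kg = 888.8 L
k = 0.693/26.5 = 0.02615 h⁻¹, so CL = k·Vd = 0.02615 × 888.8 = 23.24 L/h
D = CL × Css × τ / F / S = 23.24 × 3.36 × 12 / 0.38 / 0.64 = 3853 mg

3850 mg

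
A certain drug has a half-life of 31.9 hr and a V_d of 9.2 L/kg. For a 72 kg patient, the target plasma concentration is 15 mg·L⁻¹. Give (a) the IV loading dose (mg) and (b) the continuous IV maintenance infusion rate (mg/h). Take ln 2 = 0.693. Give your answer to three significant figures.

(a) 9940 mg; (b) 216 mg/h

Vd(total) = 72 kg × 9.2 L/kg = 662.4 L
LD = Vd × C = 662.4 × 15 = 9936 mg
CL = 0.693 × Vd / t½ = 0.693 × 662.4 / 31.9 = 14.39 L/h
Infusion rate = CL × Css = 14.39 × 15 = 215.9 mg/h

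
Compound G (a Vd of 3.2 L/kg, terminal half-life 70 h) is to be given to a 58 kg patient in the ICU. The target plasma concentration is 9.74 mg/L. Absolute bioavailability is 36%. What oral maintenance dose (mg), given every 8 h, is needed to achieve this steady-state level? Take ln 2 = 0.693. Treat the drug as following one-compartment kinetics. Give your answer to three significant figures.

Total Vd = 3.2 × 58 = 185.6 L
CL = ln 2 · Vd / t½ = 0.693 × 185.6 / 70 = 1.837 L/h
D = CL × Css × τ / F = 1.837 × 9.74 × 8 / 0.36 = 397.6 mg

398 mg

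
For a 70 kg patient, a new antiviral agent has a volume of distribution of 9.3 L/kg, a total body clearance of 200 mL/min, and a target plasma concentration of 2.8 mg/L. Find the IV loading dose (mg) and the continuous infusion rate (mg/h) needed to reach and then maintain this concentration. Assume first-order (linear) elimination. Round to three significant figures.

(a) 1820 mg; (b) 33.6 mg/h

Vd(total) = 70 kg × 9.3 L/kg = 651.0 L
LD = Vd · C_target = 651.0 × 2.8 = 1823 mg
CL = 200 mL/min = 200 × 0.06 = 12.00 L/h
Maintenance infusion rate = CL × Css = 12.00 × 2.8 = 33.60 mg/h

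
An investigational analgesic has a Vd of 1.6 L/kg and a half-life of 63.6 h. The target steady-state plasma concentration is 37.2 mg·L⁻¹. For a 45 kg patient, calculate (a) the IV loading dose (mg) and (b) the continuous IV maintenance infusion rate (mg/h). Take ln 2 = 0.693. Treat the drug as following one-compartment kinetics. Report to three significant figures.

Vd = 1.6 L/kg × 45 kg = 72.00 L
LD = Vd × C = 72.00 × 37.2 = 2678 mg
CL = 0.693 × Vd / t½ = 0.693 × 72.00 / 63.6 = 0.7845 L/h
Infusion rate = CL × Css = 0.7845 × 37.2 = 29.18 mg/h

(a) 2680 mg; (b) 29.2 mg/h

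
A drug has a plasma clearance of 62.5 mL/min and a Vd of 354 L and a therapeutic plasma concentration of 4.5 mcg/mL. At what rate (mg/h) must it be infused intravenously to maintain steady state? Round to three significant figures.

16.9 mg/h

CL = 62.5 mL/min = 62.5 × 0.06 = 3.750 L/h
At steady state, infusion rate equals elimination rate: rate in = CL × Css.
Rate = CL × Css = 3.750 × 4.5 = 16.88 mg/h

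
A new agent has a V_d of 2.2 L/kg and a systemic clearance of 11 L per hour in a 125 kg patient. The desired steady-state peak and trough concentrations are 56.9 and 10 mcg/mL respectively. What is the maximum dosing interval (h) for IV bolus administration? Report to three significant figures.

Total Vd = 2.2 × 125 = 275.0 L
k = CL / Vd = 11.00 / 275.0 = 0.04000 h⁻¹
Between IV bolus doses, concentration decays as C = C₀·e^(−kτ), so C_peak/C_trough = e^(kτ).
τ_max = ln(C_peak/C_trough) / k = ln(56.9/10) / 0.04000 = 1.739 / 0.04000 = 43.48 h

43.5 h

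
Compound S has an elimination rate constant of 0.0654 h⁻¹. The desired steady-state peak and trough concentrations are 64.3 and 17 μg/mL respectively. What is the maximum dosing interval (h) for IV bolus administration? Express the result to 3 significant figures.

20.3 h

Between IV bolus doses, concentration decays as C = C₀·e^(−kτ), so C_peak/C_trough = e^(kτ).
τ_max = ln(C_peak/C_trough) / k = ln(64.3/17) / 0.06540 = 1.330 / 0.06540 = 20.34 h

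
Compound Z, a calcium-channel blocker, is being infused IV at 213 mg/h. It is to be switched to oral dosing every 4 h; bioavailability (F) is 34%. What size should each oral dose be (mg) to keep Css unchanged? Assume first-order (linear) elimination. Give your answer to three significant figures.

2510 mg

To maintain the same Css, the systemic dosing rate must be unchanged: F·D/τ = infusion rate.
D = rate × τ / F = 213 × 4 / 0.34 = 2506 mg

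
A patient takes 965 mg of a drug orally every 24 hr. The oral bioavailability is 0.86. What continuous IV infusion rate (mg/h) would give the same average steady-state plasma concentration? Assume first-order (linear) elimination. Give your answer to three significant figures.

34.6 mg/h

Equivalent systemic input: infusion rate = F·D/τ.
Rate = 0.86 × 965 / 24 = 34.58 mg/h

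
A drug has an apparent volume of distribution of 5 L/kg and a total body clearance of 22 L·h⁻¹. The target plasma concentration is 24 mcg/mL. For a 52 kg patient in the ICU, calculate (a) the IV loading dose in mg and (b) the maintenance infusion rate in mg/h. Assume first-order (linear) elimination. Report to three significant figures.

(a) 6240 mg; (b) 528 mg/h

Vd(total) = 52 kg × 5 L/kg = 260.0 L
LD = Vd · C_target = 260.0 × 24 = 6240 mg
Maintenance: replace elimination → rate = CL × Css = 22.00 × 24 = 528.0 mg/h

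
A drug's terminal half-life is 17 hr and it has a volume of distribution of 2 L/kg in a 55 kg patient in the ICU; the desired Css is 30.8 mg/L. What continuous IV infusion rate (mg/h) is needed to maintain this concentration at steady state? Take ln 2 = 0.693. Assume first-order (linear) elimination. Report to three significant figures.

138 mg/h

Vd(total) = 55 kg × 2 L/kg = 110.0 L
k = 0.693/17 = 0.04076 h⁻¹, so CL = k·Vd = 0.04076 × 110.0 = 4.484 L/h
Infusion rate = CL × Css = 4.484 × 30.8 = 138.1 mg/h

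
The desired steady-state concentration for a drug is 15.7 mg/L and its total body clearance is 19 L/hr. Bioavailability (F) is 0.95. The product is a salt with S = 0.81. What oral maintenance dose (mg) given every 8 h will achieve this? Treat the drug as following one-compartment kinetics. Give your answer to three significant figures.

3100 mg

At steady state, dose per interval replaces the amount cleared in that interval: F·S·D/τ = CL·Css.
D = CL × Css × τ / F / S = 19.00 × 15.7 × 8 / 0.95 / 0.81 = 3101 mg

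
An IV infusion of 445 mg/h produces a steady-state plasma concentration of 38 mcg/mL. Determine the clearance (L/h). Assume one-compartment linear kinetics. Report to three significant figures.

11.7 L/h

At steady state, infusion rate = CL × Css, so CL = rate / Css.
CL = 445 / 38 = 11.71 L/h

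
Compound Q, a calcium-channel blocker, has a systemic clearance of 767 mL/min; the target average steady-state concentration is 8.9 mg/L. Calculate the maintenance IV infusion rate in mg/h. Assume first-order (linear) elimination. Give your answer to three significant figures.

410 mg/h

Convert clearance: 767 mL/min × 60 min/h ÷ 1000 mL/L = 46.02 L/h
At steady state, infusion rate equals elimination rate: rate in = CL × Css.
Rate = CL × Css = 46.02 × 8.9 = 409.6 mg/h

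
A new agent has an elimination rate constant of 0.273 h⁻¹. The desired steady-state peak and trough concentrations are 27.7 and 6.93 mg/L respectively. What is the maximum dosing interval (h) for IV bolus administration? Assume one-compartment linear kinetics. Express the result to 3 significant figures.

Between IV bolus doses, concentration decays as C = C₀·e^(−kτ), so C_peak/C_trough = e^(kτ).
τ_max = ln(C_peak/C_trough) / k = ln(27.7/6.93) / 0.2730 = 1.386 / 0.2730 = 5.077 h

5.08 h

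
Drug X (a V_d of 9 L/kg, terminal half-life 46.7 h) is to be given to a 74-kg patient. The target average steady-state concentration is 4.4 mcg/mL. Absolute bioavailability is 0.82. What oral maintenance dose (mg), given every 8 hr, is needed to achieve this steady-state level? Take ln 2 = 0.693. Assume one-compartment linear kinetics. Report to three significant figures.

424 mg

Vd = 9 L/kg × 74 kg = 666.0 L
CL = 0.693 × Vd / t½ = 0.693 × 666.0 / 46.7 = 9.883 L/h
D = CL × Css × τ / F = 9.883 × 4.4 × 8 / 0.82 = 424.2 mg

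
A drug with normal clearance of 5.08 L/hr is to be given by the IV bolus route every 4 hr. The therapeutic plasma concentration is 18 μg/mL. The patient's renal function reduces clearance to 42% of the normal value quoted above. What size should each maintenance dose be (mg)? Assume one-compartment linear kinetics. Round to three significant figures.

Patient clearance = 0.42 × 5.080 = 2.134 L/h
At steady state, dose per interval replaces the amount cleared in that interval: D/τ = CL·Css.
D = CL × Css × τ = 2.134 × 18 × 4 = 153.6 mg

154 mg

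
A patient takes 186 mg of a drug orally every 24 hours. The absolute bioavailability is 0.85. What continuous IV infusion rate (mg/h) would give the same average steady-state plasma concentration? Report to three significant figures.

6.59 mg/h

Equivalent systemic input: infusion rate = F·D/τ.
Rate = 0.85 × 186 / 24 = 6.588 mg/h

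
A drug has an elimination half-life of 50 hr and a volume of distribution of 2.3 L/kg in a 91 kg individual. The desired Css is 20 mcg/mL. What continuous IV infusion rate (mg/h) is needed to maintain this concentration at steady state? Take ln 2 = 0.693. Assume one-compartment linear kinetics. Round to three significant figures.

58.0 mg/h

Vd(total) = 91 kg × 2.3 L/kg = 209.3 L
k = 0.693/50 = 0.01386 h⁻¹, so CL = k·Vd = 0.01386 × 209.3 = 2.901 L/h
Infusion rate = CL × Css = 2.901 × 20 = 58.02 mg/h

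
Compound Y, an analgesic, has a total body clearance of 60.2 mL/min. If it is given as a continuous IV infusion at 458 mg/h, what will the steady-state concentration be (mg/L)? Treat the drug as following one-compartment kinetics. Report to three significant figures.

CL = 60.2 mL/min × 60/1000 = 3.612 L/h
Css = rate / CL = 458 / 3.612 = 126.8 mg/L

127 mg/L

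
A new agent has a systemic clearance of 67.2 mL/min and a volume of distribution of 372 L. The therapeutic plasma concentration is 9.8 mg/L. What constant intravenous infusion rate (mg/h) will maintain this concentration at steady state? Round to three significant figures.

39.5 mg/h

Convert clearance: 67.2 mL/min × 60 min/h ÷ 1000 mL/L = 4.032 L/h
At steady state, infusion rate equals elimination rate: rate in = CL × Css.
R₀ = 4.032 × 9.8 = 39.51 mg/h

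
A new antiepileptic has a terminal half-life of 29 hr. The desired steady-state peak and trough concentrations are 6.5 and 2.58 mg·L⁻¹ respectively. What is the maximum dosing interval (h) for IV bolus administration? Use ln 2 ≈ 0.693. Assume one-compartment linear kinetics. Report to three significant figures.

38.7 h

k = 0.693 / t½ = 0.693 / 29 = 0.02390 h⁻¹
Between IV bolus doses, concentration decays as C = C₀·e^(−kτ), so C_peak/C_trough = e^(kτ).
τ_max = ln(C_peak/C_trough) / k = ln(6.5/2.58) / 0.02390 = 0.9240 / 0.02390 = 38.66 h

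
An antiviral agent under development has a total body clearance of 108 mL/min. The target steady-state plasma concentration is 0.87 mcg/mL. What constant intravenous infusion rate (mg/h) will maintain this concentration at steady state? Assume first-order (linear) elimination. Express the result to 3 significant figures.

CL = 108 mL/min × 60/1000 = 6.480 L/h
R₀ = 6.480 × 0.87 = 5.638 mg/h

5.64 mg/h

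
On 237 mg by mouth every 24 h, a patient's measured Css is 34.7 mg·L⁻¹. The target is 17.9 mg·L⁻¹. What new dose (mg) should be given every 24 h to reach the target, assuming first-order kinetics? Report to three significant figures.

With linear kinetics, Css is proportional to dose rate (D/τ) at fixed clearance.
D₂ = D₁ × (Css,target / Css,current) = 237 × 17.9/34.7 = 122.3 mg

122 mg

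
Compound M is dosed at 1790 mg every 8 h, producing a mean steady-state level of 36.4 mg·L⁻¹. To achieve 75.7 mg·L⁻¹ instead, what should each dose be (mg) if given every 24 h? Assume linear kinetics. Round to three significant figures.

For first-order elimination, Css ∝ F·D/(CL·τ); F and CL are unchanged, so Css ∝ D/τ.
D₂ = D₁ × (Css,target / Css,current) × (τ₂/τ₁) = 1790 × (75.7/36.4) × (24/8) = 11170 mg

11200 mg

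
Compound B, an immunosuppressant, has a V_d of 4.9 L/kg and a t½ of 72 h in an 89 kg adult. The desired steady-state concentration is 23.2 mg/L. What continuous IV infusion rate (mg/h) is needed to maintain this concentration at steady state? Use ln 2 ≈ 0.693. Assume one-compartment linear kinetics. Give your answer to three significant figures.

Vd(total) = 89 kg × 4.9 L/kg = 436.1 L
k = 0.693/72 = 0.009625 h⁻¹, so CL = k·Vd = 0.009625 × 436.1 = 4.197 L/h
Infusion rate = CL × Css = 4.197 × 23.2 = 97.37 mg/h

97.4 mg/h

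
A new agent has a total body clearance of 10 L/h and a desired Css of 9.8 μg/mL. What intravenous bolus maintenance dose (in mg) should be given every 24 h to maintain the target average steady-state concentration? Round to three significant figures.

2350 mg

D = CL × Css × τ = 10.00 × 9.8 × 24 = 2352 mg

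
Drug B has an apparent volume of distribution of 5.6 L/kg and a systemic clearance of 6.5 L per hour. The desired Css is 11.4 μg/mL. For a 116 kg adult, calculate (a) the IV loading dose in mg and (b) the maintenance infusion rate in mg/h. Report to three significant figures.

(a) 7410 mg; (b) 74.1 mg/h

Total Vd = 5.6 × 116 = 649.6 L
Loading: fill Vd to C_target → 649.6 L × 11.4 mg/L = 7405 mg
Maintenance: replace elimination → rate = CL × Css = 6.500 × 11.4 = 74.10 mg/h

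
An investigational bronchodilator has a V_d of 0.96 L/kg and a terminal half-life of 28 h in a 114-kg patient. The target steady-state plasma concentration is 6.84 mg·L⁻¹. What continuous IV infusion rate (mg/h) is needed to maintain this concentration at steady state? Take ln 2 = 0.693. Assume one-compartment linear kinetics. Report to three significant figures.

Vd(total) = 114 kg × 0.96 L/kg = 109.4 L
CL = ln 2 · Vd / t½ = 0.693 × 109.4 / 28 = 2.708 L/h
Infusion rate = CL × Css = 2.708 × 6.84 = 18.52 mg/h

18.5 mg/h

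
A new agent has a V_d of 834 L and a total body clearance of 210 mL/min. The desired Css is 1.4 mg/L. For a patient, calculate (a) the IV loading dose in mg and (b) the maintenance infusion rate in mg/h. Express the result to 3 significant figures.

(a) 1170 mg; (b) 17.6 mg/h

Loading dose = Vd × C = 834.0 × 1.4 = 1168 mg
Convert clearance: 210 mL/min × 60 min/h ÷ 1000 mL/L = 12.60 L/h
Infusion rate = 12.60 L/h × 1.4 mg/L = 17.64 mg/h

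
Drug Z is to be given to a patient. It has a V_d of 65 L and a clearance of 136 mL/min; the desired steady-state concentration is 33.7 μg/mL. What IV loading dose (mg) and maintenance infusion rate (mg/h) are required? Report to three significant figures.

(a) 2190 mg; (b) 275 mg/h

Loading dose = Vd × C = 65.00 × 33.7 = 2191 mg
Convert clearance: 136 mL/min × 60 min/h ÷ 1000 mL/L = 8.160 L/h
Infusion rate = 8.160 L/h × 33.7 mg/L = 275.0 mg/h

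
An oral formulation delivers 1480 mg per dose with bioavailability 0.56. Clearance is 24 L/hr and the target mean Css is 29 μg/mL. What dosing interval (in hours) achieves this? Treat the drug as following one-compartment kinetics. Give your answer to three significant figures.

1.19 h

F·D/τ = CL·Css → τ = F·D / (CL·Css).
τ = 0.56 × 1480 / (24 × 29) = 1.191 h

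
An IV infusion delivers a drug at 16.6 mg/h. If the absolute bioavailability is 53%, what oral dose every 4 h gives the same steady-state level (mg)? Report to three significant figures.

125 mg

To maintain the same Css, the systemic dosing rate must be unchanged: F·D/τ = infusion rate.
D = rate × τ / F = 16.6 × 4 / 0.53 = 125.3 mg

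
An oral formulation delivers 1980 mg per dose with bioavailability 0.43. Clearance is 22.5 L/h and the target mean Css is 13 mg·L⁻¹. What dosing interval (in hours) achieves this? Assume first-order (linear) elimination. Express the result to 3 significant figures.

F·D/τ = CL·Css → τ = F·D / (CL·Css).
τ = 0.43 × 1980 / (22.5 × 13) = 2.911 h

2.91 h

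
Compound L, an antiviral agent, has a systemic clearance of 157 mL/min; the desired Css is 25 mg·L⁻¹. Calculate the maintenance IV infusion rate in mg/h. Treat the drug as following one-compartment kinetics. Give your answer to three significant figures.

236 mg/h

CL = 157 mL/min = 157 × 0.06 = 9.420 L/h
Infusion rate = CL · Css = 9.420 L/h × 25 mg/L = 235.5 mg/h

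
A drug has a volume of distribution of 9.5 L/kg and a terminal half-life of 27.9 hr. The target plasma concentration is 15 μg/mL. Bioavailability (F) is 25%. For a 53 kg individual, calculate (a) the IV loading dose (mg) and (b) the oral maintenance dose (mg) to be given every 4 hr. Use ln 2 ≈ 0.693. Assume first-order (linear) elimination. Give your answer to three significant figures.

(a) 7550 mg; (b) 3000 mg

Vd = 9.5 L/kg × 53 kg = 503.5 L
LD = Vd × C = 503.5 × 15 = 7553 mg
CL = 0.693 × Vd / t½ = 0.693 × 503.5 / 27.9 = 12.51 L/h
D = CL × Css × τ / F = 12.51 × 15 × 4 / 0.25 = 3002 mg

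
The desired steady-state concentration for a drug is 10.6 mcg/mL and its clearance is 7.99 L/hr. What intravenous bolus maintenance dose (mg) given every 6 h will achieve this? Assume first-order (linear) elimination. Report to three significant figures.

D = CL × Css × τ = 7.990 × 10.6 × 6 = 508.2 mg

508 mg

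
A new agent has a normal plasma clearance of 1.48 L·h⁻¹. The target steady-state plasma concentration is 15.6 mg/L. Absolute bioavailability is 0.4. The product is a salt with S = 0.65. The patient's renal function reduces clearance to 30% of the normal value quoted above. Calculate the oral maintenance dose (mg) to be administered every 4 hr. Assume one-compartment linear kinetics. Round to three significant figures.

107 mg

Patient clearance = 0.3 × 1.480 = 0.4440 L/h
D = CL × Css × τ / F / S = 0.4440 × 15.6 × 4 / 0.4 / 0.65 = 106.6 mg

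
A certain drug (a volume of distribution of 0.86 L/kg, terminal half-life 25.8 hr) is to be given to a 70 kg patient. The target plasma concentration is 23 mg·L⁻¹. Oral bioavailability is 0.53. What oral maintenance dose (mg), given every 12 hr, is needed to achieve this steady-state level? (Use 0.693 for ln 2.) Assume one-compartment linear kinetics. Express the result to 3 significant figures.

842 mg

Total Vd = 0.86 × 70 = 60.20 L
k = 0.693/25.8 = 0.02686 h⁻¹, so CL = k·Vd = 0.02686 × 60.20 = 1.617 L/h
D = CL × Css × τ / F = 1.617 × 23 × 12 / 0.53 = 842.1 mg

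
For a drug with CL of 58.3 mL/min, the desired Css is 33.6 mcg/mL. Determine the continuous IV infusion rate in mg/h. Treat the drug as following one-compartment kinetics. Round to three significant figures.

118 mg/h

CL = 58.3 mL/min × 60/1000 = 3.498 L/h
R₀ = 3.498 × 33.6 = 117.5 mg/h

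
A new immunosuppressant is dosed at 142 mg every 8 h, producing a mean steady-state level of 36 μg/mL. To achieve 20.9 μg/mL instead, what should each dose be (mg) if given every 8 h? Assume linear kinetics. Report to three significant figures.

With linear kinetics, Css is proportional to dose rate (D/τ) at fixed clearance.
D₂ = D₁ × (Css,target / Css,current) = 142 × 20.9/36 = 82.44 mg

82.4 mg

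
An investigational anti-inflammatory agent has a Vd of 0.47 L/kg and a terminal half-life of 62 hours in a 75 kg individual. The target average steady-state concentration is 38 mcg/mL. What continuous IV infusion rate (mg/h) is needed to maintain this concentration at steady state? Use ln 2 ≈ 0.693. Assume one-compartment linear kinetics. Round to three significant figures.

15.0 mg/h

Vd = 0.47 L/kg × 75 kg = 35.25 L
CL = ln 2 · Vd / t½ = 0.693 × 35.25 / 62 = 0.3940 L/h
Infusion rate = CL × Css = 0.3940 × 38 = 14.97 mg/h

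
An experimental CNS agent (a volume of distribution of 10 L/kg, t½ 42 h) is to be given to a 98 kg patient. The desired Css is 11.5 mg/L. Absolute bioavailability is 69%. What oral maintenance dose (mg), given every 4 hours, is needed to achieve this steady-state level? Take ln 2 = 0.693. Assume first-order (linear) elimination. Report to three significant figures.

1080 mg

Vd(total) = 98 kg × 10 L/kg = 980.0 L
k = 0.693/42 = 0.01650 h⁻¹, so CL = k·Vd = 0.01650 × 980.0 = 16.17 L/h
D = CL × Css × τ / F = 16.17 × 11.5 × 4 / 0.69 = 1078 mg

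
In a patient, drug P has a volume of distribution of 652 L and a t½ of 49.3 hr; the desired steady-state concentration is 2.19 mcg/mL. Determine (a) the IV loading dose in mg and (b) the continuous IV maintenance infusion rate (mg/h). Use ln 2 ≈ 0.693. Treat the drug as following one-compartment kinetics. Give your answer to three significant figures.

LD = Vd × C = 652.0 × 2.19 = 1428 mg
CL = 0.693 × Vd / t½ = 0.693 × 652.0 / 49.3 = 9.165 L/h
Infusion rate = CL × Css = 9.165 × 2.19 = 20.07 mg/h

(a) 1430 mg; (b) 20.1 mg/h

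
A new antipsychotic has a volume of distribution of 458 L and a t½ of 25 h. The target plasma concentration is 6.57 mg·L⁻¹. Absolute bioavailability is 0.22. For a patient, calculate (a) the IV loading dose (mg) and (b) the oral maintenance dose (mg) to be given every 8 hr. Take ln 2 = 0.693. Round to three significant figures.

LD = Vd × C = 458.0 × 6.57 = 3009 mg
CL = 0.693 × Vd / t½ = 0.693 × 458.0 / 25 = 12.70 L/h
D = CL × Css × τ / F = 12.70 × 6.57 × 8 / 0.22 = 3034 mg

(a) 3010 mg; (b) 3030 mg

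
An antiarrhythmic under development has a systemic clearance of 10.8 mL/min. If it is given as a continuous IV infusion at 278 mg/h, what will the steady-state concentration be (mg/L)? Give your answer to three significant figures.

CL = 10.8 mL/min × 60/1000 = 0.6480 L/h
Css = rate / CL = 278 / 0.6480 = 429.0 mg/L

429 mg/L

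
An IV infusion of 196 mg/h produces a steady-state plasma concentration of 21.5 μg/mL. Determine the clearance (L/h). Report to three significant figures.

9.12 L/h

At steady state, infusion rate = CL × Css, so CL = rate / Css.
CL = 196 / 21.5 = 9.116 L/h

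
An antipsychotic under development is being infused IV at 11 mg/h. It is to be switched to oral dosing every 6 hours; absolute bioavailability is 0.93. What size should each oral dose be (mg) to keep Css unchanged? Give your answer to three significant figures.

71.0 mg

To maintain the same Css, the systemic dosing rate must be unchanged: F·D/τ = infusion rate.
D = rate × τ / F = 11 × 6 / 0.93 = 70.97 mg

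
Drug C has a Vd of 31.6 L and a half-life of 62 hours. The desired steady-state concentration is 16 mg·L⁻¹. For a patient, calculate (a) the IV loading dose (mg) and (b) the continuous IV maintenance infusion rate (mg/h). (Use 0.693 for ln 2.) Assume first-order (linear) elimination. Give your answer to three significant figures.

LD = Vd × C = 31.60 × 16 = 505.6 mg
CL = 0.693 × Vd / t½ = 0.693 × 31.60 / 62 = 0.3532 L/h
Infusion rate = CL × Css = 0.3532 × 16 = 5.651 mg/h

(a) 506 mg; (b) 5.65 mg/h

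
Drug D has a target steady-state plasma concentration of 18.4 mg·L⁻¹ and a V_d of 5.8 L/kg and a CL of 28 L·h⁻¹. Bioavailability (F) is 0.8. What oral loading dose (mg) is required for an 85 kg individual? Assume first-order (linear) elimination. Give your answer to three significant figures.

11300 mg

Total Vd = 5.8 × 85 = 493.0 L
The loading dose fills Vd to the target concentration; clearance is irrelevant here.
LD = Vd × C / F = 493.0 × 18.40 / 0.8 = 11340 mg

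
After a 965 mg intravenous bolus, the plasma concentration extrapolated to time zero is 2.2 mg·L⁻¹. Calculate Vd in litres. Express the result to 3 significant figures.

Immediately after an IV bolus, C₀ = Dose / Vd, so Vd = Dose / C₀.
Vd = 965 / 2.2 = 438.6 L

439 L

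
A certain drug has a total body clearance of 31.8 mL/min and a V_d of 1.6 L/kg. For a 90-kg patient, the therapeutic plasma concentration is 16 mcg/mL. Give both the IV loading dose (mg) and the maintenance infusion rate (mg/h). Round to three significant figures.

Vd(total) = 90 kg × 1.6 L/kg = 144.0 L
LD = Vd · C_target = 144.0 × 16 = 2304 mg
CL = 31.8 mL/min × 60/1000 = 1.908 L/h
Maintenance: replace elimination → rate = CL × Css = 1.908 × 16 = 30.53 mg/h

(a) 2300 mg; (b) 30.5 mg/h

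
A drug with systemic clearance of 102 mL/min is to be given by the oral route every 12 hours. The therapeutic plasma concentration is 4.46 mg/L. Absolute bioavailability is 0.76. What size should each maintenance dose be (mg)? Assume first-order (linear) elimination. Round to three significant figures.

431 mg

Convert clearance: 102 mL/min × 60 min/h ÷ 1000 mL/L = 6.120 L/h
D = CL × Css × τ / F = 6.120 × 4.46 × 12 / 0.76 = 431.0 mg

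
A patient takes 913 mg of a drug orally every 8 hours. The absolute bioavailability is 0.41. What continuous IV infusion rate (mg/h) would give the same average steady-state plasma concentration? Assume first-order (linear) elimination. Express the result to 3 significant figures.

Equivalent systemic input: infusion rate = F·D/τ.
Rate = 0.41 × 913 / 8 = 46.79 mg/h

46.8 mg/h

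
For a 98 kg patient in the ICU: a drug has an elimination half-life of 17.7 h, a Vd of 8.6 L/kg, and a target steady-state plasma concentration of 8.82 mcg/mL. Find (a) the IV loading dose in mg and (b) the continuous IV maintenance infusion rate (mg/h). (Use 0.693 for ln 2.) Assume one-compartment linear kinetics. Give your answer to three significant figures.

Vd = 8.6 L/kg × 98 kg = 842.8 L
LD = Vd × C = 842.8 × 8.82 = 7433 mg
CL = 0.693 × Vd / t½ = 0.693 × 842.8 / 17.7 = 33.00 L/h
Infusion rate = CL × Css = 33.00 × 8.82 = 291.1 mg/h

(a) 7430 mg; (b) 291 mg/h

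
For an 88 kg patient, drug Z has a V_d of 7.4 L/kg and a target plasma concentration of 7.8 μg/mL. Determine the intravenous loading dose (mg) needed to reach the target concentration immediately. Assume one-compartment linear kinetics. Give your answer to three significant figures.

5080 mg

Vd(total) = 88 kg × 7.4 L/kg = 651.2 L
LD = Vd × C = 651.2 × 7.800 = 5079 mg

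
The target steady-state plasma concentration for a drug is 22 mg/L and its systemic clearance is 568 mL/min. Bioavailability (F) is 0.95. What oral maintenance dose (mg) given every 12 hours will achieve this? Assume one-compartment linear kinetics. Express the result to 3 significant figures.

CL = 568 mL/min = 568 × 0.06 = 34.08 L/h
D = CL × Css × τ / F = 34.08 × 22 × 12 / 0.95 = 9471 mg

9470 mg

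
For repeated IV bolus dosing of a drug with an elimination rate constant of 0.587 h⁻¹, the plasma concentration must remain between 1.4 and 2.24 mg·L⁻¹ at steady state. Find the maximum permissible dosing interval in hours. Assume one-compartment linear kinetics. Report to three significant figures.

Between IV bolus doses, concentration decays as C = C₀·e^(−kτ), so C_peak/C_trough = e^(kτ).
τ_max = ln(C_peak/C_trough) / k = ln(2.24/1.4) / 0.5870 = 0.4700 / 0.5870 = 0.8007 h

0.801 h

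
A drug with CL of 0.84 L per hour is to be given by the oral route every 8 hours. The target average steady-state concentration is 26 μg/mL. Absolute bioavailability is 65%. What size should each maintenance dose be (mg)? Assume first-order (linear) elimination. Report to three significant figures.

D = CL × Css × τ / F = 0.8400 × 26 × 8 / 0.65 = 268.8 mg

269 mg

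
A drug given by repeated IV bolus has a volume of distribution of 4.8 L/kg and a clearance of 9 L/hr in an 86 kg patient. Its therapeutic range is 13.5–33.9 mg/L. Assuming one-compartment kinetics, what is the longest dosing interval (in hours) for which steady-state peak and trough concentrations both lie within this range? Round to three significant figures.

42.2 h

Total Vd = 4.8 × 86 = 412.8 L
k = CL / Vd = 9.000 / 412.8 = 0.02180 h⁻¹
Between IV bolus doses, concentration decays as C = C₀·e^(−kτ), so C_peak/C_trough = e^(kτ).
τ_max = ln(C_peak/C_trough) / k = ln(33.9/13.5) / 0.02180 = 0.9207 / 0.02180 = 42.23 h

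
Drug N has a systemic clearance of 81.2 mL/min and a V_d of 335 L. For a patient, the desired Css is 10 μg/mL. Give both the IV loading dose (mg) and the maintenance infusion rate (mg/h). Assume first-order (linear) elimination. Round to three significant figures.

(a) 3350 mg; (b) 48.7 mg/h

Loading dose = Vd × C = 335.0 × 10 = 3350 mg
CL = 81.2 mL/min = 81.2 × 0.06 = 4.872 L/h
Maintenance infusion rate = CL × Css = 4.872 × 10 = 48.72 mg/h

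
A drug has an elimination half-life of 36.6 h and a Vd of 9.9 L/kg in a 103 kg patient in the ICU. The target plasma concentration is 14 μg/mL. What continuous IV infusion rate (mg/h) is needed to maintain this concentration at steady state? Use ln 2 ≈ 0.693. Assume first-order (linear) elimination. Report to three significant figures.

Total Vd = 9.9 × 103 = 1020 L
k = 0.693/36.6 = 0.01893 h⁻¹, so CL = k·Vd = 0.01893 × 1020 = 19.31 L/h
Infusion rate = CL × Css = 19.31 × 14 = 270.3 mg/h

270 mg/h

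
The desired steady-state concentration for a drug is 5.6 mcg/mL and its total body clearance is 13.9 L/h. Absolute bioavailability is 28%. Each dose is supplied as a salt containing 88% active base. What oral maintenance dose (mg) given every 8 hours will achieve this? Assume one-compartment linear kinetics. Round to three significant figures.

At steady state, dose per interval replaces the amount cleared in that interval: F·S·D/τ = CL·Css.
D = CL × Css × τ / F / S = 13.90 × 5.6 × 8 / 0.28 / 0.88 = 2527 mg

2530 mg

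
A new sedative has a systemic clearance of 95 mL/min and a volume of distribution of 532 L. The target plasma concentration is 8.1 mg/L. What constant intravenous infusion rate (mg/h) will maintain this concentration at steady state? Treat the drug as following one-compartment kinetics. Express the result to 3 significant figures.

CL = 95 mL/min = 95 × 0.06 = 5.700 L/h
Vd does not affect the maintenance rate; only clearance governs steady-state input.
R₀ = 5.700 × 8.1 = 46.17 mg/h

46.2 mg/h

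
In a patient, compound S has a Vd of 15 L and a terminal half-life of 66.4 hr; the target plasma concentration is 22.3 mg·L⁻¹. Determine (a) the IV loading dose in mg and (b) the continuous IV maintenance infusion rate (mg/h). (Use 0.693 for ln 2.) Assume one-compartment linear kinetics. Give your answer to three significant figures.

LD = Vd × C = 15.00 × 22.3 = 334.5 mg
CL = 0.693 × Vd / t½ = 0.693 × 15.00 / 66.4 = 0.1566 L/h
Infusion rate = CL × Css = 0.1566 × 22.3 = 3.492 mg/h

(a) 335 mg; (b) 3.49 mg/h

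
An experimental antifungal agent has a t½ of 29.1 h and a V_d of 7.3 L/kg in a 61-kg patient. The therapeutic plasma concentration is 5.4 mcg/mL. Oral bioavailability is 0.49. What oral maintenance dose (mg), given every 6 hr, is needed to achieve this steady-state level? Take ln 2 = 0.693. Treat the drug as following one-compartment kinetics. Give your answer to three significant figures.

Total Vd = 7.3 × 61 = 445.3 L
CL = ln 2 · Vd / t½ = 0.693 × 445.3 / 29.1 = 10.60 L/h
D = CL × Css × τ / F = 10.60 × 5.4 × 6 / 0.49 = 700.9 mg

701 mg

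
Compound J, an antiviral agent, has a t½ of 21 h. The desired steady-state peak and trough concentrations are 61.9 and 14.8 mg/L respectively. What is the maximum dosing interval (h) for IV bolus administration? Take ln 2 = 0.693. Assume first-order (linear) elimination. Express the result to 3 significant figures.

k = 0.693 / t½ = 0.693 / 21 = 0.03300 h⁻¹
Between IV bolus doses, concentration decays as C = C₀·e^(−kτ), so C_peak/C_trough = e^(kτ).
τ_max = ln(C_peak/C_trough) / k = ln(61.9/14.8) / 0.03300 = 1.431 / 0.03300 = 43.36 h

43.4 h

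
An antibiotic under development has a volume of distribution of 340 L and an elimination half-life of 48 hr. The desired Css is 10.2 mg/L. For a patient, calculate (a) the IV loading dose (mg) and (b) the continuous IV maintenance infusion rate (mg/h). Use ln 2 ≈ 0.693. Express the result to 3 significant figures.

(a) 3470 mg; (b) 50.1 mg/h

LD = Vd × C = 340.0 × 10.2 = 3468 mg
CL = 0.693 × Vd / t½ = 0.693 × 340.0 / 48 = 4.909 L/h
Infusion rate = CL × Css = 4.909 × 10.2 = 50.07 mg/h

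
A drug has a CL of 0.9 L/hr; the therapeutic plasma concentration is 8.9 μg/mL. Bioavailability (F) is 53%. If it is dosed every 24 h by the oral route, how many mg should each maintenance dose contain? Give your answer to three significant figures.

363 mg

D = CL × Css × τ / F = 0.9000 × 8.9 × 24 / 0.53 = 362.7 mg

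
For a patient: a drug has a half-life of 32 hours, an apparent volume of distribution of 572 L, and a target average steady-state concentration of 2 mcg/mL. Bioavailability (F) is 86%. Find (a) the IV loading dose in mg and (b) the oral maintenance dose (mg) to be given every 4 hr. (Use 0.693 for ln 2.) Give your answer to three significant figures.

(a) 1140 mg; (b) 115 mg

LD = Vd × C = 572.0 × 2 = 1144 mg
CL = 0.693 × Vd / t½ = 0.693 × 572.0 / 32 = 12.39 L/h
D = CL × Css × τ / F = 12.39 × 2 × 4 / 0.86 = 115.3 mg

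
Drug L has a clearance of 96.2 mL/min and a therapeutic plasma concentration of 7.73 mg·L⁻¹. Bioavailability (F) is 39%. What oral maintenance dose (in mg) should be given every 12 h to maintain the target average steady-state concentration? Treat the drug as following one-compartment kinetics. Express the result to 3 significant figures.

Convert clearance: 96.2 mL/min × 60 min/h ÷ 1000 mL/L = 5.772 L/h
D = CL × Css × τ / F = 5.772 × 7.73 × 12 / 0.39 = 1373 mg

1370 mg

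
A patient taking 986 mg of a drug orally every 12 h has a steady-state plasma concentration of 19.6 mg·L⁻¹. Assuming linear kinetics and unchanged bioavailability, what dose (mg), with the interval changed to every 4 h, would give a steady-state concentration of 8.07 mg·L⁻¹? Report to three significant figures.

135 mg

For first-order elimination, Css ∝ F·D/(CL·τ); F and CL are unchanged, so Css ∝ D/τ.
D₂ = D₁ × (Css,target / Css,current) × (τ₂/τ₁) = 986 × (8.07/19.6) × (4/12) = 135.3 mg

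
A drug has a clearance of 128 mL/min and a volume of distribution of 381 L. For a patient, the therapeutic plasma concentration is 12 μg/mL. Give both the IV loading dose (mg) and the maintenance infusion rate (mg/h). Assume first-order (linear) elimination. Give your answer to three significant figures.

Loading dose = Vd × C = 381.0 × 12 = 4572 mg
CL = 128 mL/min × 60/1000 = 7.680 L/h
Infusion rate = 7.680 L/h × 12 mg/L = 92.16 mg/h

(a) 4570 mg; (b) 92.2 mg/h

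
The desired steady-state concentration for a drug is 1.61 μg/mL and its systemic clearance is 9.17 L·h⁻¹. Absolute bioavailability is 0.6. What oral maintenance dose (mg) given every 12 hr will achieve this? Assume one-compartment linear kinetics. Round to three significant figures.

D = CL × Css × τ / F = 9.170 × 1.61 × 12 / 0.6 = 295.3 mg

295 mg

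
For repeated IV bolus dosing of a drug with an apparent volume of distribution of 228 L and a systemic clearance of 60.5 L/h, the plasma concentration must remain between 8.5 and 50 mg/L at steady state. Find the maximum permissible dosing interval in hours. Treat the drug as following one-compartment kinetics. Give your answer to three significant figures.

k = CL / Vd = 60.50 / 228.0 = 0.2654 h⁻¹
Between IV bolus doses, concentration decays as C = C₀·e^(−kτ), so C_peak/C_trough = e^(kτ).
τ_max = ln(C_peak/C_trough) / k = ln(50/8.5) / 0.2654 = 1.772 / 0.2654 = 6.677 h

6.68 h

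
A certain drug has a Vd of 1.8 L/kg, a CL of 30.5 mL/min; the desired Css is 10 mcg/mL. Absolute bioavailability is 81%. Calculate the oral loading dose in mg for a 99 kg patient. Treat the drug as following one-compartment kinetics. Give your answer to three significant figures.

Vd(total) = 99 kg × 1.8 L/kg = 178.2 L
The loading dose fills Vd to the target concentration; clearance is irrelevant here.
LD = Vd × C / F = 178.2 × 10.00 / 0.81 = 2200 mg

2200 mg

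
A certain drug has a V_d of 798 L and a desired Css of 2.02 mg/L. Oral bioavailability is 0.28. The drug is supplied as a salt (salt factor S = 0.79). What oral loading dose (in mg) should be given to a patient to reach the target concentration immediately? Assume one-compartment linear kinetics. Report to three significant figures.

7290 mg

LD = Vd × C / F / S = 798.0 × 2.020 / 0.28 / 0.79 = 7287 mg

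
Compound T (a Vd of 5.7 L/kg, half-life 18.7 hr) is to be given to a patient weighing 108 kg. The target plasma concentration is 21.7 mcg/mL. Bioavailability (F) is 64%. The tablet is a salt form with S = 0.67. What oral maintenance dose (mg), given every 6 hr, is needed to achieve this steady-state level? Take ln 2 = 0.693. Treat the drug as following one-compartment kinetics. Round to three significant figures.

Total Vd = 5.7 × 108 = 615.6 L
CL = ln 2 · Vd / t½ = 0.693 × 615.6 / 18.7 = 22.81 L/h
D = CL × Css × τ / F / S = 22.81 × 21.7 × 6 / 0.64 / 0.67 = 6926 mg

6930 mg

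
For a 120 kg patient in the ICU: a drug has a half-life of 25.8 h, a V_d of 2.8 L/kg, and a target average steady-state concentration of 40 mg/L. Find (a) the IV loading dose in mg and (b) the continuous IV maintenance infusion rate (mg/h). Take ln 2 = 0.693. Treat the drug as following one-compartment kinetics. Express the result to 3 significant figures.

(a) 13400 mg; (b) 361 mg/h

Vd(total) = 120 kg × 2.8 L/kg = 336.0 L
LD = Vd × C = 336.0 × 40 = 13440 mg
CL = 0.693 × Vd / t½ = 0.693 × 336.0 / 25.8 = 9.025 L/h
Infusion rate = CL × Css = 9.025 × 40 = 361.0 mg/h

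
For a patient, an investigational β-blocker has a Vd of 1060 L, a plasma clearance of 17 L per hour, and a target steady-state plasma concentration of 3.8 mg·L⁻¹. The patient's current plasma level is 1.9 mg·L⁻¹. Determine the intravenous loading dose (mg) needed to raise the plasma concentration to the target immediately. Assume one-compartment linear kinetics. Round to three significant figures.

The loading dose fills Vd to the target concentration; clearance is irrelevant here.
Concentration deficit ΔC = 3.8 − 1.9 = 1.900 mg/L
LD = Vd × ΔC = 1060 × 1.900 = 2014 mg

2010 mg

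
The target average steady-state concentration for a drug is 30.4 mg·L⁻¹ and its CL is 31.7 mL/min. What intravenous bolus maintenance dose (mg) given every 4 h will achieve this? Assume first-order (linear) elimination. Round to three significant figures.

231 mg

CL = 31.7 mL/min × 60/1000 = 1.902 L/h
D = CL × Css × τ = 1.902 × 30.4 × 4 = 231.3 mg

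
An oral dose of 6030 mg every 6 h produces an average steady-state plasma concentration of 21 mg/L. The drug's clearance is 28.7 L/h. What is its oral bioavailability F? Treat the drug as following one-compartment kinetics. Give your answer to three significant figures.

0.600

F·D/τ = CL·Css at steady state → F = CL·Css·τ / D.
F = 28.7 × 21 × 6 / 6030 = 0.600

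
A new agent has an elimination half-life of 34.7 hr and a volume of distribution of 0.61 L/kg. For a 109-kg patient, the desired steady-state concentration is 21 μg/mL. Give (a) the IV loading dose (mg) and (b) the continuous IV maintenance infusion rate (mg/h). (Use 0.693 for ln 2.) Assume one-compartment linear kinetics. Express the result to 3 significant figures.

Total Vd = 0.61 × 109 = 66.49 L
LD = Vd × C = 66.49 × 21 = 1396 mg
CL = 0.693 × Vd / t½ = 0.693 × 66.49 / 34.7 = 1.328 L/h
Infusion rate = CL × Css = 1.328 × 21 = 27.89 mg/h

(a) 1400 mg; (b) 27.9 mg/h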